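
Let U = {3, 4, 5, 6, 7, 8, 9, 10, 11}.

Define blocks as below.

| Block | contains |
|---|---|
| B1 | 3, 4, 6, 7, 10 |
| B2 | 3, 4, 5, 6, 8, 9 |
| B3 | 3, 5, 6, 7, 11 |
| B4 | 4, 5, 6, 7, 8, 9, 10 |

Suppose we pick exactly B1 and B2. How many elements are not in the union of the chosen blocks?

1

Union of B1, B2 = {3, 4, 5, 6, 7, 8, 9, 10}.
Not covered: 11 — 1 element.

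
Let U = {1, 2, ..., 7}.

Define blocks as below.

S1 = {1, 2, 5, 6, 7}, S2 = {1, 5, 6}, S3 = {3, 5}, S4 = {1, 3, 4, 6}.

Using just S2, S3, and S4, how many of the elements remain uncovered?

Union of S2, S3, S4 = {1, 3, 4, 5, 6}.
Not covered: 2, 7 — 2 elements.

2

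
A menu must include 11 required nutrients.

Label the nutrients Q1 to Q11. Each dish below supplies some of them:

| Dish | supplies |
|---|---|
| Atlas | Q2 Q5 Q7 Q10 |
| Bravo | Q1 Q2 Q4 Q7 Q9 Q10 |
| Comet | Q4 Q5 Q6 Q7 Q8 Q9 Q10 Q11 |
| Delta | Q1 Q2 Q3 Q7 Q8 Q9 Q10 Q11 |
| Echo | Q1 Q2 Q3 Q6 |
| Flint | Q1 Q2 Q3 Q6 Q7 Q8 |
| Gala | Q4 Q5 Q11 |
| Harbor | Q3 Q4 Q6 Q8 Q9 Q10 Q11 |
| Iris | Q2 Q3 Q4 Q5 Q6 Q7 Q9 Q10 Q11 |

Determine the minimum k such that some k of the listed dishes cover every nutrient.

2

Comet and Echo together: Comet ∪ Echo = {Q1, Q2, Q3, Q4, Q5, Q6, Q7, Q8, Q9, Q10, Q11} — every nutrient is covered.
No single dish has all 11 nutrients (the largest, Iris, has 9), so 2 is optimal.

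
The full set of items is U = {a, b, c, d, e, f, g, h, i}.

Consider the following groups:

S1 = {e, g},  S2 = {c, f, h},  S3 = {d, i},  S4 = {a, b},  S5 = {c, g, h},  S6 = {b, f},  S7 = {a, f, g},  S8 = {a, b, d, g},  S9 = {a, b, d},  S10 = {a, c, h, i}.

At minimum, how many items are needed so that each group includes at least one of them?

4

Take T = {b, c, d, g}. Each listed group contains at least one of these, so T is a hitting set of size 4.
The groups S1, S2, S3, S4 are pairwise disjoint, so any hitting set needs a separate item for each — at least 4. Hence 4 is optimal.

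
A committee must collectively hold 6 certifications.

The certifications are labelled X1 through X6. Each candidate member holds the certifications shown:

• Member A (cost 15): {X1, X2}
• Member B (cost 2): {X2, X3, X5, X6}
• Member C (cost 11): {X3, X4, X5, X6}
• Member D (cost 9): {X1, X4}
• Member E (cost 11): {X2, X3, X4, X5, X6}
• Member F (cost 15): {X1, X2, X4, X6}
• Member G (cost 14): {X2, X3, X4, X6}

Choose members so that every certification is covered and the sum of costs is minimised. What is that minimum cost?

11

B, D together cover every certification (B ∪ D = {X1, X2, X3, X4, X5, X6}); total cost 2 + 9 = 11.
No covering selection has total cost below 11.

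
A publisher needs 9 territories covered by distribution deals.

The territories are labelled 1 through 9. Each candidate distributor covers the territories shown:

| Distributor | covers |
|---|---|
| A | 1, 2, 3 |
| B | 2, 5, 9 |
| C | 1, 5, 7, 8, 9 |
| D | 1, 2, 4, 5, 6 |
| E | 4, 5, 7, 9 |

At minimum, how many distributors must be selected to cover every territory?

A and C and D together: A ∪ C ∪ D = {1, 2, 3, 4, 5, 6, 7, 8, 9} — every territory is covered.
Only A contains 3, so A is forced; the remaining 6 territories need at least 2 more distributors (each remaining distributor adds at most 4) — so at least 3 distributors are needed, and 3 is optimal.

3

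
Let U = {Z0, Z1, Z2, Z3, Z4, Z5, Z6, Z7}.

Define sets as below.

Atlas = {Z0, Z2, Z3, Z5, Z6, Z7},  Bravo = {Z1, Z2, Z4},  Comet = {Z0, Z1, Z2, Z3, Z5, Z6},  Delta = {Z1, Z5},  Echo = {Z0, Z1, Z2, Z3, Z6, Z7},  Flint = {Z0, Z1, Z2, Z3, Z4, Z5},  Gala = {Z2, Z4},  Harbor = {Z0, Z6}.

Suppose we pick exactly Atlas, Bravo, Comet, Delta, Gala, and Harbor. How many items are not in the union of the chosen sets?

0

Union of Atlas, Bravo, Comet, Delta, Gala, Harbor = {Z0, Z1, Z2, Z3, Z4, Z5, Z6, Z7} — that's every item, so 0 are uncovered.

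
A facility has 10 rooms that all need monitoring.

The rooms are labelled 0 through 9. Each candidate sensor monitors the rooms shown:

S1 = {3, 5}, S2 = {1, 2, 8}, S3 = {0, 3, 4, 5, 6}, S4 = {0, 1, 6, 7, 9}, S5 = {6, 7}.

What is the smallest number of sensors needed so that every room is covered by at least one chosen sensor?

3

Take {S2, S3, S4}. Their union is {0, 1, 2, 3, 4, 5, 6, 7, 8, 9}, which is all 10 rooms.
Only S2 contains 2, so S2 is forced; the remaining 7 rooms need at least 2 more sensors (each remaining sensor adds at most 5) — so at least 3 sensors are needed, and 3 is optimal.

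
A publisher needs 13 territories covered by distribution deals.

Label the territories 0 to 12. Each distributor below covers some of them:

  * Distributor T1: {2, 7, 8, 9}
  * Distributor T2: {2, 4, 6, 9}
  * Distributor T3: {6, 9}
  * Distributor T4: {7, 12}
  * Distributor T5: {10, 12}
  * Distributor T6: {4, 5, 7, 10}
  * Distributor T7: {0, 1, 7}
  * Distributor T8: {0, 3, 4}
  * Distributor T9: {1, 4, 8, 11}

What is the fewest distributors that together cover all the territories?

5

Take {T2, T5, T6, T8, T9}. Their union is {0, 1, 2, 3, 4, 5, 6, 7, 8, 9, 10, 11, 12}, which is all 13 territories.
No 4 of the 9 distributors cover everything (all 126 combinations miss at least one territory), so 5 is optimal.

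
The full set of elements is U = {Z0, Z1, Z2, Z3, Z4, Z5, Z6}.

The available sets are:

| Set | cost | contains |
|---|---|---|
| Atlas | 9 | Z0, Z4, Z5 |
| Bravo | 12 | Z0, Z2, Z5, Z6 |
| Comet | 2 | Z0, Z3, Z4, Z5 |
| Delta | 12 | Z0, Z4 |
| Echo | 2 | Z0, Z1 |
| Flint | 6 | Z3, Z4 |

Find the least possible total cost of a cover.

16

Bravo, Comet, Echo together cover every element (Bravo ∪ Comet ∪ Echo = {Z0, Z1, Z2, Z3, Z4, Z5, Z6}); total cost 12 + 2 + 2 = 16.
No covering selection has total cost below 16.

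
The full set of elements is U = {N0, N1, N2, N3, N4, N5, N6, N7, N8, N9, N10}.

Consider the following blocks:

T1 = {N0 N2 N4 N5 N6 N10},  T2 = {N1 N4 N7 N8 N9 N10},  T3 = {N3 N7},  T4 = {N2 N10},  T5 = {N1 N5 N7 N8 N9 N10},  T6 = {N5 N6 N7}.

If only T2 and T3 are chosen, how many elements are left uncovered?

4

Union of T2, T3 = {N1, N3, N4, N7, N8, N9, N10}.
Not covered: N0, N2, N5, N6 — 4 elements.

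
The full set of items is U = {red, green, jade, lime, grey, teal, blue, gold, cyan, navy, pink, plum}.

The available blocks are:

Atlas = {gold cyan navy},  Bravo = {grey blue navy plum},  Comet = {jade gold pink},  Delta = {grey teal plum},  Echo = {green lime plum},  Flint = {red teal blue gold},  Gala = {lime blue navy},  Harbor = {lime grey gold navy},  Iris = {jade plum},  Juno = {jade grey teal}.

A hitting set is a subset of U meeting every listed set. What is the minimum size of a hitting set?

4

H = {lime, teal, gold, plum} meets every block (each contains at least one member of H), and |H| = 4.
No choice of 3 items meets every block, so 4 is the minimum.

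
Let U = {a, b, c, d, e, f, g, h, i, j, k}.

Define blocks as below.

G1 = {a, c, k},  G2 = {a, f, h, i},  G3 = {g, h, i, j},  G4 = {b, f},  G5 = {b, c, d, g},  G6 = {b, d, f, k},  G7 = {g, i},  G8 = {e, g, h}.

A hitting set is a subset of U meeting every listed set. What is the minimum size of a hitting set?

T = {f, g, k} meets every block (each contains at least one member of T), and |T| = 3.
The blocks G1, G4, G7 are pairwise disjoint, so any hitting set needs a separate item for each — at least 3. Hence 3 is optimal.

3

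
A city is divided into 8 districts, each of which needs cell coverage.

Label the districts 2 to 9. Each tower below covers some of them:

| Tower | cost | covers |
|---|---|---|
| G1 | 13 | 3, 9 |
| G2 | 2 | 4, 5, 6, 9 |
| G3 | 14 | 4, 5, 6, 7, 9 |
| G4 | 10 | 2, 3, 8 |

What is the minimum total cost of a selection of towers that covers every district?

G3, G4 together cover every district (G3 ∪ G4 = {2, 3, 4, 5, 6, 7, 8, 9}); total cost 14 + 10 = 24.
The greedy pick G2, G4, G3 costs 26; no covering selection beats 24.

24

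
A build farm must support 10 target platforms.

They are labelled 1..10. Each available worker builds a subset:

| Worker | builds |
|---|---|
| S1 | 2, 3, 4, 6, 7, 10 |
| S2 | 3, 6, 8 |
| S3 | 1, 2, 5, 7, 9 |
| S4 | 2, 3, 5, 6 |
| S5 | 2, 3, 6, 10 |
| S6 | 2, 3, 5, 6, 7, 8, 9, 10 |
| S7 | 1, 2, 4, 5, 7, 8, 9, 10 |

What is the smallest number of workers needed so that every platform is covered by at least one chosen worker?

2

Take {S4, S7}. Their union is {1, 2, 3, 4, 5, 6, 7, 8, 9, 10}, which is all 10 platforms.
No single worker has all 10 platforms (the largest, S6, has 8), so 2 is optimal.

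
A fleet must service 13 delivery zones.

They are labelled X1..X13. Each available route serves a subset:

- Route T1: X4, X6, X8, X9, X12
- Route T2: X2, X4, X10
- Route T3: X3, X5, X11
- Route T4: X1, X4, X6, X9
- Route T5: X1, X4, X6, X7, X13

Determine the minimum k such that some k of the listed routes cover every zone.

Take {T1, T2, T3, T5}. Their union is {X1, X2, X3, X4, X5, X6, X7, X8, X9, X10, X11, X12, X13}, which is all 13 zones.
Only T2 contains X2, so T2 is forced; the remaining 10 zones need at least 3 more routes (each remaining route adds at most 4) — so at least 4 routes are needed, and 4 is optimal.

4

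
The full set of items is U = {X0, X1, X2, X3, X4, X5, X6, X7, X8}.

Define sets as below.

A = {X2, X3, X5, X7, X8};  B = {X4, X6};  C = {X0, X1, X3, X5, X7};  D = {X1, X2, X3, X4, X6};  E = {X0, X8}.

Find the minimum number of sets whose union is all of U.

A, B, and C cover everything between them: the union {X0, X1, X2, X3, X4, X5, X6, X7, X8} is all of U.
No 2 of the 5 sets cover everything (all 10 combinations miss at least one item), so 3 is optimal.

3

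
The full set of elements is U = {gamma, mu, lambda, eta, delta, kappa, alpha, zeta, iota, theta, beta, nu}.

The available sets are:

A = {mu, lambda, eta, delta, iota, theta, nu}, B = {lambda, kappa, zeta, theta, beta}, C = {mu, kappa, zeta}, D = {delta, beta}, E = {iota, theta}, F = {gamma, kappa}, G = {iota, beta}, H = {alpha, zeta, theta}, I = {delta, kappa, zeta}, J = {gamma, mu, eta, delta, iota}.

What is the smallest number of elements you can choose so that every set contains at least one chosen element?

4

T = {delta, kappa, zeta, iota} meets every set (each contains at least one member of T), and |T| = 4.
No choice of 3 elements meets every set, so 4 is the minimum.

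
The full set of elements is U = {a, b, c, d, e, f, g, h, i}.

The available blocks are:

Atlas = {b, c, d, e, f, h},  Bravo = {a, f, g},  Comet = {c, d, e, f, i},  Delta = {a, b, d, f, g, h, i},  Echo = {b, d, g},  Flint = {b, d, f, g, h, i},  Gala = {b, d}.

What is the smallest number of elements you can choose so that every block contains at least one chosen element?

The 2 elements {d, f} hit every block.
The blocks Bravo, Gala are pairwise disjoint, so any hitting set needs a separate element for each — at least 2. Hence 2 is optimal.

2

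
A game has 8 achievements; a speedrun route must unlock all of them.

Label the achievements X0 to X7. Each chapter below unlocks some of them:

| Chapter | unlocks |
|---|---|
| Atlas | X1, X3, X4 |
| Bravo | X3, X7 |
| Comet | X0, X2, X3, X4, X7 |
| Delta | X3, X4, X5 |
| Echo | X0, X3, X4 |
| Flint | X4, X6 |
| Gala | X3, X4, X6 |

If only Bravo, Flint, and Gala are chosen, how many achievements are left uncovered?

Union of Bravo, Flint, Gala = {X3, X4, X6, X7}.
Not covered: X0, X1, X2, X5 — 4 achievements.

4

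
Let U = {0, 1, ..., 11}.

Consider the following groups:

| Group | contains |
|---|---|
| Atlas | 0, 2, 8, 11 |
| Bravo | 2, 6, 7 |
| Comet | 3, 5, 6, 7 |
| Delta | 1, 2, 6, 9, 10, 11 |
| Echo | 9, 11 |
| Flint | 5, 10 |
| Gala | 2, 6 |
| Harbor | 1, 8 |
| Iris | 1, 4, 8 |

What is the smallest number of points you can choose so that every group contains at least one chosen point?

The 4 points {6, 8, 10, 11} hit every group.
The groups Bravo, Echo, Flint, Harbor are pairwise disjoint, so any hitting set needs a separate point for each — at least 4. Hence 4 is optimal.

4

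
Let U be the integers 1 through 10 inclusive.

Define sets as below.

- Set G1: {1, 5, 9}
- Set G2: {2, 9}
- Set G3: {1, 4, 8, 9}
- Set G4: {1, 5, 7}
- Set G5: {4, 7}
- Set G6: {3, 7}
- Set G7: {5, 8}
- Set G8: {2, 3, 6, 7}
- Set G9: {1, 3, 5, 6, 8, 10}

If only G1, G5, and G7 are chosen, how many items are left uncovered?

Union of G1, G5, G7 = {1, 4, 5, 7, 8, 9}.
Not covered: 2, 3, 6, 10 — 4 items.

4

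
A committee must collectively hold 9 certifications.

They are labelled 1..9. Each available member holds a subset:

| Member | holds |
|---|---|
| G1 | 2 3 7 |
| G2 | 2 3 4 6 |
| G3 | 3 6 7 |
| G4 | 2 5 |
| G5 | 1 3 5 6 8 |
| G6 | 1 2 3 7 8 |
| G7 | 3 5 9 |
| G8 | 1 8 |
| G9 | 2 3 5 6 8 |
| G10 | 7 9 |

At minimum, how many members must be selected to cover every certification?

3

G2 and G6 and G7 together: G2 ∪ G6 ∪ G7 = {1, 2, 3, 4, 5, 6, 7, 8, 9} — every certification is covered.
Only G2 contains 4, so G2 is forced; the remaining 5 certifications need at least 2 more members (each remaining member adds at most 3) — so at least 3 members are needed, and 3 is optimal.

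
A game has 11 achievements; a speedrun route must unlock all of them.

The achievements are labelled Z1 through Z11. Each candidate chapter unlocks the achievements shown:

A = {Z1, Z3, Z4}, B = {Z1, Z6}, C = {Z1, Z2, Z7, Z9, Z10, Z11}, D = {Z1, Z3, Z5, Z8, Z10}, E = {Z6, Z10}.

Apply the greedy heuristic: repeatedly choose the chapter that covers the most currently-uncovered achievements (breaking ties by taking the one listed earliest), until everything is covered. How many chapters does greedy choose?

4

Greedy: pick C (covers 6 new) → pick D (covers 3 new) → pick A (covers 1 new) → pick B (covers 1 new). Total picks: 4.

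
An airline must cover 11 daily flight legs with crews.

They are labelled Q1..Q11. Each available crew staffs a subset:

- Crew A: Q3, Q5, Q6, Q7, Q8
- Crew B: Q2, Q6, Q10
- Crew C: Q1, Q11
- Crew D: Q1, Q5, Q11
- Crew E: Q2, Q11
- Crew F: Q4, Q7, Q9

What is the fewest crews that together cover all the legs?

4

A and B and D and F together: A ∪ B ∪ D ∪ F = {Q1, Q2, Q3, Q4, Q5, Q6, Q7, Q8, Q9, Q10, Q11} — every leg is covered.
Only A contains Q3, so A is forced; the remaining 6 legs need at least 3 more crews (each remaining crew adds at most 2) — so at least 4 crews are needed, and 4 is optimal.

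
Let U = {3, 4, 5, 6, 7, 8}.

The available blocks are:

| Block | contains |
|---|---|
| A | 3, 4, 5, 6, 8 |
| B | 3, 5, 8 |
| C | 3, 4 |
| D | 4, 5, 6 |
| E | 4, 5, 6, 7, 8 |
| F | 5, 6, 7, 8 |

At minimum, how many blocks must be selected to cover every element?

2

C and E cover everything between them: the union {3, 4, 5, 6, 7, 8} is all of U.
No single block has all 6 elements (the largest, A, has 5), so 2 is optimal.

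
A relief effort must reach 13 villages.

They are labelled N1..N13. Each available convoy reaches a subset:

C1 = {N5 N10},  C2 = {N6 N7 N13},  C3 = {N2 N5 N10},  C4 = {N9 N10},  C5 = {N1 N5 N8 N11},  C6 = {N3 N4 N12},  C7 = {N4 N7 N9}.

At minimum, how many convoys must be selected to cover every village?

5

Take {C2, C3, C4, C5, C6}. Their union is {N1, N2, N3, N4, N5, N6, N7, N8, N9, N10, N11, N12, N13}, which is all 13 villages.
Only C3 contains N2, so C3 is forced; the remaining 10 villages need at least 4 more convoys (each remaining convoy adds at most 3) — so at least 5 convoys are needed, and 5 is optimal.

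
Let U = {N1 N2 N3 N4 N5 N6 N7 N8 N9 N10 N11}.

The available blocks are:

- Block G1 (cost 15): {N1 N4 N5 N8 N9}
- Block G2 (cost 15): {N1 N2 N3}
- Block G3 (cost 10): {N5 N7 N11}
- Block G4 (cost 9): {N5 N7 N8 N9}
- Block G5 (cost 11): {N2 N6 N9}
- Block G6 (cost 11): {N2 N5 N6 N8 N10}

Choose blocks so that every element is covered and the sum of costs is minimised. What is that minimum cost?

G1, G2, G3, G6 together cover every element (G1 ∪ G2 ∪ G3 ∪ G6 = {N1, N2, N3, N4, N5, N6, N7, N8, N9, N10, N11}); total cost 15 + 15 + 10 + 11 = 51.
The greedy pick G6, G4, G1, G3, G2 costs 60; no covering selection beats 51.

51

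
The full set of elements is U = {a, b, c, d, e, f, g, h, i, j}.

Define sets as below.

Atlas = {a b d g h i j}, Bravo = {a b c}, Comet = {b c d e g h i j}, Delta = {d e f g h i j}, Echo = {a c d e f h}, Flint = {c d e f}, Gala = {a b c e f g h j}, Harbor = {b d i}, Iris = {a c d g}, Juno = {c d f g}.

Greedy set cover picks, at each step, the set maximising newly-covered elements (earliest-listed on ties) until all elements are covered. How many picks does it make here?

2

Greedy: pick Comet (covers 8 new) → pick Echo (covers 2 new). Total picks: 2.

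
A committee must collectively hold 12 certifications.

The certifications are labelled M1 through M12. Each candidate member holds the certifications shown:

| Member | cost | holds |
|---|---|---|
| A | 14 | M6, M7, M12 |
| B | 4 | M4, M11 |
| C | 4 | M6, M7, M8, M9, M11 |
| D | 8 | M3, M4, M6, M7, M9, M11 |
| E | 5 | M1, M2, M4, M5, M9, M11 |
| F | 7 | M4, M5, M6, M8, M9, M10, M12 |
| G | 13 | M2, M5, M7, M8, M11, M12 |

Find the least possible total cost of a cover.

D, E, F together cover every certification (D ∪ E ∪ F = {M1, M2, M3, M4, M5, M6, M7, M8, M9, M10, M11, M12}); total cost 8 + 5 + 7 = 20.
The greedy pick C, E, F, D costs 24; no covering selection beats 20.

20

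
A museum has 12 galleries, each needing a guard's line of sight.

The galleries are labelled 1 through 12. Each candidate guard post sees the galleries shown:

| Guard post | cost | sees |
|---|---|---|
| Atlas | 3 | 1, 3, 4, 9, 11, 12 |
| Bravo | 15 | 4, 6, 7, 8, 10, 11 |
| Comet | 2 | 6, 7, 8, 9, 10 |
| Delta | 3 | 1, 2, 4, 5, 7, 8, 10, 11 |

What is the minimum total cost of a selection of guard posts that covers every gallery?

8

Atlas, Comet, Delta together cover every gallery (Atlas ∪ Comet ∪ Delta = {1, 2, 3, 4, 5, 6, 7, 8, 9, 10, 11, 12}); total cost 3 + 2 + 3 = 8.
No covering selection has total cost below 8.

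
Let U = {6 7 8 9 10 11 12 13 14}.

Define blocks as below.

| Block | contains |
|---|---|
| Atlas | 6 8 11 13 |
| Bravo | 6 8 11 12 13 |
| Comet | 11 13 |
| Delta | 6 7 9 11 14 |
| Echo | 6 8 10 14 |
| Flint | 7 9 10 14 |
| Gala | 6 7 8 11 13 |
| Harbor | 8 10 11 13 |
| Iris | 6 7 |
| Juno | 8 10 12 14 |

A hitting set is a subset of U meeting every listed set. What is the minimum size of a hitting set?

The 3 points {6, 10, 11} hit every block.
The blocks Comet, Iris, Juno are pairwise disjoint, so any hitting set needs a separate point for each — at least 3. Hence 3 is optimal.

3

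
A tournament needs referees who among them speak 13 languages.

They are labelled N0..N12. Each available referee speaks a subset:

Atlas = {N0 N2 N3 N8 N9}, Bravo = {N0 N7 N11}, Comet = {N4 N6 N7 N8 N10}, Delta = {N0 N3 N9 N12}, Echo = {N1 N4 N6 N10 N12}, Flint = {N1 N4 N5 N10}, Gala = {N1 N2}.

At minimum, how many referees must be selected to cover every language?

4

Take {Atlas, Bravo, Echo, Flint}. Their union is {N0, N1, N2, N3, N4, N5, N6, N7, N8, N9, N10, N11, N12}, which is all 13 languages.
No 3 of the 7 referees cover everything (all 35 combinations miss at least one language), so 4 is optimal.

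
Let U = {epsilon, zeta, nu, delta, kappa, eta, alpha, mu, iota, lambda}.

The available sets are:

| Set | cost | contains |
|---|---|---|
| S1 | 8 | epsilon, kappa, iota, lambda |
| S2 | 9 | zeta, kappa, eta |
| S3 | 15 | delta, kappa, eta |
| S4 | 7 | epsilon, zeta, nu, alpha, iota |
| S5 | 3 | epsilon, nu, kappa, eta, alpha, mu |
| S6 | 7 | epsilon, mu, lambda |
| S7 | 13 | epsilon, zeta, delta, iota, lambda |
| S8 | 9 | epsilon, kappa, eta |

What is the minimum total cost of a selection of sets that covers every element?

16

S5, S7 together cover every element (S5 ∪ S7 = {epsilon, zeta, nu, delta, kappa, eta, alpha, mu, iota, lambda}); total cost 3 + 13 = 16.
No covering selection has total cost below 16.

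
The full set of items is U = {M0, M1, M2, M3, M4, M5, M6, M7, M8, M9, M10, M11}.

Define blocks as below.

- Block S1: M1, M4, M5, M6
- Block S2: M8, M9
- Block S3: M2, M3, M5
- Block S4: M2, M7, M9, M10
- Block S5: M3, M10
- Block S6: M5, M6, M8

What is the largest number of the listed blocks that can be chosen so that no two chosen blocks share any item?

3

S1, S2, S5 are pairwise disjoint (S1={M1,M4,M5,M6}; S2={M8,M9}; S5={M3,M10}).
Every remaining block overlaps one of these, and no 4 of the listed blocks are pairwise disjoint, so 3 is the maximum.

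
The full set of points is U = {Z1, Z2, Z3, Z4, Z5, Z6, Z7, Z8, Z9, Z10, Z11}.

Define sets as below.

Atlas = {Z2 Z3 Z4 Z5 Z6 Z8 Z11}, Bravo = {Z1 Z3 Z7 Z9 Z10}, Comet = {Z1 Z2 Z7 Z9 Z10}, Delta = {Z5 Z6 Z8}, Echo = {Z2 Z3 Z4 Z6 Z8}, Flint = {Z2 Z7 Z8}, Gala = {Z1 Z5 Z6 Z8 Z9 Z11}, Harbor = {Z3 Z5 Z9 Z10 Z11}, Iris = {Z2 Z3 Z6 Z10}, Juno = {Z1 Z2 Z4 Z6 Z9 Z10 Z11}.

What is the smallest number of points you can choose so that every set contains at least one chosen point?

Take H = {Z8, Z10}. Each listed set contains at least one of these, so H is a hitting set of size 2.
The sets Bravo, Delta are pairwise disjoint, so any hitting set needs a separate point for each — at least 2. Hence 2 is optimal.

2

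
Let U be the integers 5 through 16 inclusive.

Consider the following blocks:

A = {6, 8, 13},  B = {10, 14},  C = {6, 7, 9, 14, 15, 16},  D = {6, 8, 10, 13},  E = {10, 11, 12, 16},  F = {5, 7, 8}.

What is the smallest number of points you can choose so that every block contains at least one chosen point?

The 3 points {7, 10, 13} hit every block.
No choice of 2 points meets every block, so 3 is the minimum.

3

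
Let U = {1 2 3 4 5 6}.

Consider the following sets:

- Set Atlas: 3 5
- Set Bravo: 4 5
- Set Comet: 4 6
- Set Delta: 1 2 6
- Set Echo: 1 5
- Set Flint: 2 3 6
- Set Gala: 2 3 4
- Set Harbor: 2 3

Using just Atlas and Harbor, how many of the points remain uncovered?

Union of Atlas, Harbor = {2, 3, 5}.
Not covered: 1, 4, 6 — 3 points.

3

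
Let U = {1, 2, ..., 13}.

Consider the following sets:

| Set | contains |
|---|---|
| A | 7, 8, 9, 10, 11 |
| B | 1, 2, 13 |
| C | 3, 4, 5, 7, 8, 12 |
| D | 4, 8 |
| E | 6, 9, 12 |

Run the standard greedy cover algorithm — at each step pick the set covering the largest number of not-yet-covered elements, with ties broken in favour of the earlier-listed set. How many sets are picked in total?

Greedy: pick C (covers 6 new) → pick A (covers 3 new) → pick B (covers 3 new) → pick E (covers 1 new). Total picks: 4.

4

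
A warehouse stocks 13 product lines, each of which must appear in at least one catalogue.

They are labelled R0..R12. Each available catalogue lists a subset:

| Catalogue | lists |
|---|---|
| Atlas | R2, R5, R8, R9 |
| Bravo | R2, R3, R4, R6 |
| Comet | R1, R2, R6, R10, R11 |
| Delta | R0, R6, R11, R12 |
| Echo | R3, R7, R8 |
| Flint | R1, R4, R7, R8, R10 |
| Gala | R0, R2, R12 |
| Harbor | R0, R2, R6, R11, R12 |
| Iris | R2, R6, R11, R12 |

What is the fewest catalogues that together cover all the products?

Take {Atlas, Bravo, Flint, Harbor}. Their union is {R0, R1, R2, R3, R4, R5, R6, R7, R8, R9, R10, R11, R12}, which is all 13 products.
Only Atlas contains R5, so Atlas is forced; the remaining 9 products need at least 3 more catalogues (each remaining catalogue adds at most 4) — so at least 4 catalogues are needed, and 4 is optimal.

4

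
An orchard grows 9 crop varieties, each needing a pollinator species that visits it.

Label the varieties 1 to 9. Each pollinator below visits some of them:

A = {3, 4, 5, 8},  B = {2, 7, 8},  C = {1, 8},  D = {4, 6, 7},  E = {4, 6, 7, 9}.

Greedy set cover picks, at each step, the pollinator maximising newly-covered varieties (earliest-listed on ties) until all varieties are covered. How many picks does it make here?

Greedy: pick A (covers 4 new) → pick E (covers 3 new) → pick B (covers 1 new) → pick C (covers 1 new). Total picks: 4.

4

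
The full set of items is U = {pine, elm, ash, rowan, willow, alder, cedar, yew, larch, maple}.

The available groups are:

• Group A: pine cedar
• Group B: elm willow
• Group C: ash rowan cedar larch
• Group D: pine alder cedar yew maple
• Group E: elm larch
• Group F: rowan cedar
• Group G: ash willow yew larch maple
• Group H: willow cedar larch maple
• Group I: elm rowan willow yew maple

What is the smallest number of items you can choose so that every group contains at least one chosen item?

Take T = {elm, willow, cedar}. Each listed group contains at least one of these, so T is a hitting set of size 3.
No choice of 2 items meets every group, so 3 is the minimum.

3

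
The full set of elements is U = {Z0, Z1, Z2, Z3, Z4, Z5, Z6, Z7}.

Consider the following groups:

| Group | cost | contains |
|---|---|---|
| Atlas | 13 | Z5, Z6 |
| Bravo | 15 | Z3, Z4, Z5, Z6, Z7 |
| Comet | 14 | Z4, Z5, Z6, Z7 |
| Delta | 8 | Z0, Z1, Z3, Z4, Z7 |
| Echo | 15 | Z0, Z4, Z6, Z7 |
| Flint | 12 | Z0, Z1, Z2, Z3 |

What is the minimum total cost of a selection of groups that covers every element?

Comet, Flint together cover every element (Comet ∪ Flint = {Z0, Z1, Z2, Z3, Z4, Z5, Z6, Z7}); total cost 14 + 12 = 26.
The greedy pick Delta, Atlas, Flint costs 33; no covering selection beats 26.

26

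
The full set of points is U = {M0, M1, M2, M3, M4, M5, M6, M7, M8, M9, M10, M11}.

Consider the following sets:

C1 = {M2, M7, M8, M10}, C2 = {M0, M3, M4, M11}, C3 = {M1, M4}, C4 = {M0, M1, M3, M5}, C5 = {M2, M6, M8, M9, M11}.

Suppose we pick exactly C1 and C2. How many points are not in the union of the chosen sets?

4

Union of C1, C2 = {M0, M2, M3, M4, M7, M8, M10, M11}.
Not covered: M1, M5, M6, M9 — 4 points.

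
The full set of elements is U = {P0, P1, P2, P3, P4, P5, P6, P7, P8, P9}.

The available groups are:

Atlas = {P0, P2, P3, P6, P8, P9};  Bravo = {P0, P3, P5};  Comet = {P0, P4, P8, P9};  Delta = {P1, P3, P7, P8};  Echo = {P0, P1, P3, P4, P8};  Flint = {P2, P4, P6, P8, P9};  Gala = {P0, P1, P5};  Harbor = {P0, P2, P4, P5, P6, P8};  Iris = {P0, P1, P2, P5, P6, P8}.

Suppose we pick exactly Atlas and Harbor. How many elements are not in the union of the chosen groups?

2

Union of Atlas, Harbor = {P0, P2, P3, P4, P5, P6, P8, P9}.
Not covered: P1, P7 — 2 elements.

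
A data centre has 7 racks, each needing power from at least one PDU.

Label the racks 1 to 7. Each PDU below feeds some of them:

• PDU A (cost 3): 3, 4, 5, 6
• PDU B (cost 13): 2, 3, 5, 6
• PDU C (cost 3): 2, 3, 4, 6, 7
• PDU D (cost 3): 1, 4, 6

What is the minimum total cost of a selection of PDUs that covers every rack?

A, C, D together cover every rack (A ∪ C ∪ D = {1, 2, 3, 4, 5, 6, 7}); total cost 3 + 3 + 3 = 9.
No covering selection has total cost below 9.

9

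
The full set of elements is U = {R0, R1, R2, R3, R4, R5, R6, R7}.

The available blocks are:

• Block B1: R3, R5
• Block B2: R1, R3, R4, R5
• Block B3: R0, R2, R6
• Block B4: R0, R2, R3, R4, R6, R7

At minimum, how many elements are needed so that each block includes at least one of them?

2

H = {R2, R3} meets every block (each contains at least one member of H), and |H| = 2.
The blocks B2, B3 are pairwise disjoint, so any hitting set needs a separate element for each — at least 2. Hence 2 is optimal.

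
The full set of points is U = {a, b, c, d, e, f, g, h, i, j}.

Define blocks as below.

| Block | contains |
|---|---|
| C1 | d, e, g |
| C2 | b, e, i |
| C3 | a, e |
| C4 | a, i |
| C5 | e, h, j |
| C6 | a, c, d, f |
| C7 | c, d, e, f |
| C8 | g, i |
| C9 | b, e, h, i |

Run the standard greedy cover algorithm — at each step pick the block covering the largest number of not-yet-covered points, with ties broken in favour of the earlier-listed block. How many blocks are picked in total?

4

Greedy: pick C6 (covers 4 new) → pick C9 (covers 4 new) → pick C1 (covers 1 new) → pick C5 (covers 1 new). Total picks: 4.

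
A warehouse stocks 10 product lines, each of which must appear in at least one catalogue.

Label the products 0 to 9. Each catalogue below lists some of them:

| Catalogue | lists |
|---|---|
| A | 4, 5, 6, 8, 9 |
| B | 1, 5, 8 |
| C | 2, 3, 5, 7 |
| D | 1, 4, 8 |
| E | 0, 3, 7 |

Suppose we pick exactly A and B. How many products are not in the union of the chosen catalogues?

4

Union of A, B = {1, 4, 5, 6, 8, 9}.
Not covered: 0, 2, 3, 7 — 4 products.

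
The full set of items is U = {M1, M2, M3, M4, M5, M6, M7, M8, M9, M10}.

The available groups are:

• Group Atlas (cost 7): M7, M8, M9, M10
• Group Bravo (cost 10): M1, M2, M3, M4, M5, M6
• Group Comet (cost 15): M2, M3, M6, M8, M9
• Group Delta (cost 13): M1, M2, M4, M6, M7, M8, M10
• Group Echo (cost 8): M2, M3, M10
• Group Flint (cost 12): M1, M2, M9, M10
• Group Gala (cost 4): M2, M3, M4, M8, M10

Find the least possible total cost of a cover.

17

Atlas, Bravo together cover every item (Atlas ∪ Bravo = {M1, M2, M3, M4, M5, M6, M7, M8, M9, M10}); total cost 7 + 10 = 17.
The greedy pick Gala, Bravo, Atlas costs 21; no covering selection beats 17.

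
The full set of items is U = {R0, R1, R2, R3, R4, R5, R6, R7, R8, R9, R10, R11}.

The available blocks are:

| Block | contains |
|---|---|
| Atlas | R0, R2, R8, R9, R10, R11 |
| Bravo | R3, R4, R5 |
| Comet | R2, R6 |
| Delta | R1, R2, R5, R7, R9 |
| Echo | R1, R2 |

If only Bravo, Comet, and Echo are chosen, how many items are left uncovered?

6

Union of Bravo, Comet, Echo = {R1, R2, R3, R4, R5, R6}.
Not covered: R0, R7, R8, R9, R10, R11 — 6 items.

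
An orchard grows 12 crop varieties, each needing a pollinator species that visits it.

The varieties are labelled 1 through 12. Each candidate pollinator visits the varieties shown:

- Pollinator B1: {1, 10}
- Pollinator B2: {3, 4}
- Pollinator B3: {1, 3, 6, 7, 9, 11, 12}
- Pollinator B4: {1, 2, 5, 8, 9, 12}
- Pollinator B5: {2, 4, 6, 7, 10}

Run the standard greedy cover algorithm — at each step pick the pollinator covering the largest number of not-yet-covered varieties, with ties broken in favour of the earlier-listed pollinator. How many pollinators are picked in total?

Greedy: pick B3 (covers 7 new) → pick B4 (covers 3 new) → pick B5 (covers 2 new). Total picks: 3.

3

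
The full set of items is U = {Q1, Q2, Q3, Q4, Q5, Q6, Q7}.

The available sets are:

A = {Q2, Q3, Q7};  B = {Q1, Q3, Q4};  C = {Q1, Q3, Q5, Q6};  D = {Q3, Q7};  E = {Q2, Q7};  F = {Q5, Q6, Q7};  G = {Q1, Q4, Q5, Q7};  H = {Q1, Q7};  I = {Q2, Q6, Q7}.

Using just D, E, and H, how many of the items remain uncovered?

Union of D, E, H = {Q1, Q2, Q3, Q7}.
Not covered: Q4, Q5, Q6 — 3 items.

3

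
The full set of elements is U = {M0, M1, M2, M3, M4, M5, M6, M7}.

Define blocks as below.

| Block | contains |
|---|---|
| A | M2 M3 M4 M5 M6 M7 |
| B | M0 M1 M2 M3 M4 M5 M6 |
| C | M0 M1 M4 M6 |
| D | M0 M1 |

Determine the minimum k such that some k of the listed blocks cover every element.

2

A and C cover everything between them: the union {M0, M1, M2, M3, M4, M5, M6, M7} is all of U.
No single block has all 8 elements (the largest, B, has 7), so 2 is optimal.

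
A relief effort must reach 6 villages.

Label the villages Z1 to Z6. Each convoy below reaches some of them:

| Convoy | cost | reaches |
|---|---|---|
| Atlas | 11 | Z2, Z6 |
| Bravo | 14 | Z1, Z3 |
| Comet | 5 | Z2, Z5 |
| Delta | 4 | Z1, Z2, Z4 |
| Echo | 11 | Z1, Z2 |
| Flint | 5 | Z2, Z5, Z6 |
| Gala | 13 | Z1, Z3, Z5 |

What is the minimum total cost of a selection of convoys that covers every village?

Delta, Flint, Gala together cover every village (Delta ∪ Flint ∪ Gala = {Z1, Z2, Z3, Z4, Z5, Z6}); total cost 4 + 5 + 13 = 22.
No covering selection has total cost below 22.

22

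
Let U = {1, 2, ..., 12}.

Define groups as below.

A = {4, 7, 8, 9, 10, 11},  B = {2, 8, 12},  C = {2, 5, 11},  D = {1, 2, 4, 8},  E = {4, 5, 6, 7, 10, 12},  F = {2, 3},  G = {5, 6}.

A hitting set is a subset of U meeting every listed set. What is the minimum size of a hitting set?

3

Take H = {2, 6, 9}. Each listed group contains at least one of these, so H is a hitting set of size 3.
The groups A, F, G are pairwise disjoint, so any hitting set needs a separate point for each — at least 3. Hence 3 is optimal.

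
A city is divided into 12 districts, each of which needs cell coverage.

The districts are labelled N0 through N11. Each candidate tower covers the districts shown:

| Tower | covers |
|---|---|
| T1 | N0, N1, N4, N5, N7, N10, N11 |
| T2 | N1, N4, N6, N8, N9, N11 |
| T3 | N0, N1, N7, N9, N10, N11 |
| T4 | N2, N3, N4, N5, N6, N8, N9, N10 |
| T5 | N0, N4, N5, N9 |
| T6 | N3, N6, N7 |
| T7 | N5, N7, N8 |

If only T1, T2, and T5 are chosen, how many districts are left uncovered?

Union of T1, T2, T5 = {N0, N1, N4, N5, N6, N7, N8, N9, N10, N11}.
Not covered: N2, N3 — 2 districts.

2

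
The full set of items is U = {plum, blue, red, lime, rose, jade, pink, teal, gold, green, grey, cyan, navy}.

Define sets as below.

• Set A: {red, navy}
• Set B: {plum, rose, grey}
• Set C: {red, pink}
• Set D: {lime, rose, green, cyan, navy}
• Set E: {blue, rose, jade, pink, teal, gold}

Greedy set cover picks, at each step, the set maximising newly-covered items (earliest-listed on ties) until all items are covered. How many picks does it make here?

4

Greedy: pick E (covers 6 new) → pick D (covers 4 new) → pick B (covers 2 new) → pick A (covers 1 new). Total picks: 4.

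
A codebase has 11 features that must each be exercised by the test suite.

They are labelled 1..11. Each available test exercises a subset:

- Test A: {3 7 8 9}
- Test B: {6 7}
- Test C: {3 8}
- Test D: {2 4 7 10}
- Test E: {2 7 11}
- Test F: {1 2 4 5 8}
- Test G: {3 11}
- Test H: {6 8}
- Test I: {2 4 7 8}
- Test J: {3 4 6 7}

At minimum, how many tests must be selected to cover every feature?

5

A and D and F and G and J together: A ∪ D ∪ F ∪ G ∪ J = {1, 2, 3, 4, 5, 6, 7, 8, 9, 10, 11} — every feature is covered.
No 4 of the 10 tests cover everything (all 210 combinations miss at least one feature), so 5 is optimal.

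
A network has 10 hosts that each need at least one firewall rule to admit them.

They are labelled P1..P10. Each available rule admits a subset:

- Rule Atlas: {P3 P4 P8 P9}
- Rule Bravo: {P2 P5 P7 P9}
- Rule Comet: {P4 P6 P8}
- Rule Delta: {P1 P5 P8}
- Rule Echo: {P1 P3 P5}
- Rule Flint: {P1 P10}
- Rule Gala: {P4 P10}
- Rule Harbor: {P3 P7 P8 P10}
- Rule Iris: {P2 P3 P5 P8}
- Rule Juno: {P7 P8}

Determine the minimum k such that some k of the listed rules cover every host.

Take {Bravo, Comet, Echo, Flint}. Their union is {P1, P2, P3, P4, P5, P6, P7, P8, P9, P10}, which is all 10 hosts.
No 3 of the 10 rules cover everything (all 120 combinations miss at least one host), so 4 is optimal.

4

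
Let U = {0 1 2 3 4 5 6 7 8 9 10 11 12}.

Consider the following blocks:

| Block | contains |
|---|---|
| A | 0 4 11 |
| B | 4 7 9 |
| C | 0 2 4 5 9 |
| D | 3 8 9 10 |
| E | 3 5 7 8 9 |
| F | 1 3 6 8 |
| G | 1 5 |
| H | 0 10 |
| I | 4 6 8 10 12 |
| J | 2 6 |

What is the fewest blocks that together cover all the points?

5

Take {A, E, G, I, J}. Their union is {0, 1, 2, 3, 4, 5, 6, 7, 8, 9, 10, 11, 12}, which is all 13 points.
No 4 of the 10 blocks cover everything (all 210 combinations miss at least one point), so 5 is optimal.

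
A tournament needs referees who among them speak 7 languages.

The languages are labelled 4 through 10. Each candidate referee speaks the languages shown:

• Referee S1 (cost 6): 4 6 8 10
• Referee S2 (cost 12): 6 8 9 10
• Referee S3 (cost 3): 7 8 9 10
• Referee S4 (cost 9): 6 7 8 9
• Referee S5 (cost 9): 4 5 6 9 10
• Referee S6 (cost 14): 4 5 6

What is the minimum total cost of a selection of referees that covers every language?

S3, S5 together cover every language (S3 ∪ S5 = {4, 5, 6, 7, 8, 9, 10}); total cost 3 + 9 = 12.
The greedy pick S3, S1, S5 costs 18; no covering selection beats 12.

12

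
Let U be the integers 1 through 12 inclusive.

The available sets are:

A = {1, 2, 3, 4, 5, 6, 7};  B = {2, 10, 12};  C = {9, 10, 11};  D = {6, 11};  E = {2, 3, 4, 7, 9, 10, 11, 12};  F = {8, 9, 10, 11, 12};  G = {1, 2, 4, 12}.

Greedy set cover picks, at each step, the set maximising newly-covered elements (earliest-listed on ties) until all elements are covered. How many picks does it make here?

3

Greedy: pick E (covers 8 new) → pick A (covers 3 new) → pick F (covers 1 new). Total picks: 3.
(The true minimum cover uses only 2 sets, so greedy is not optimal here.)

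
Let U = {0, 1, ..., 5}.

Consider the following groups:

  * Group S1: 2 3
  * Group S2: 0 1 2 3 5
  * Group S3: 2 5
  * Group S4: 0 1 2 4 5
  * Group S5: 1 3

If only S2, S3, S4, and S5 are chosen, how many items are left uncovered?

0

Union of S2, S3, S4, S5 = {0, 1, 2, 3, 4, 5} — that's every item, so 0 are uncovered.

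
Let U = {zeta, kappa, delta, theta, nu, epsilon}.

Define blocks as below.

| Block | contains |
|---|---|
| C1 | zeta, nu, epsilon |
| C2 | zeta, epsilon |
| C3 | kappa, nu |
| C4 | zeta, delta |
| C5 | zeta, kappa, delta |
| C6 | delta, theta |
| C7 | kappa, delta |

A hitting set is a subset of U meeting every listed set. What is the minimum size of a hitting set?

3

Take H = {zeta, kappa, theta}. Each listed block contains at least one of these, so H is a hitting set of size 3.
The blocks C2, C3, C6 are pairwise disjoint, so any hitting set needs a separate point for each — at least 3. Hence 3 is optimal.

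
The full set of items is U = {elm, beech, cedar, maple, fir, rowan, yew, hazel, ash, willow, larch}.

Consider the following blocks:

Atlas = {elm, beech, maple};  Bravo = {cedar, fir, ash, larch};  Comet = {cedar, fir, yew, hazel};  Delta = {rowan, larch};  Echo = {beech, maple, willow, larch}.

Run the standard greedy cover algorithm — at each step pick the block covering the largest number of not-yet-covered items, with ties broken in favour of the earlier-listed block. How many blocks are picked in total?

Greedy: pick Bravo (covers 4 new) → pick Atlas (covers 3 new) → pick Comet (covers 2 new) → pick Delta (covers 1 new) → pick Echo (covers 1 new). Total picks: 5.

5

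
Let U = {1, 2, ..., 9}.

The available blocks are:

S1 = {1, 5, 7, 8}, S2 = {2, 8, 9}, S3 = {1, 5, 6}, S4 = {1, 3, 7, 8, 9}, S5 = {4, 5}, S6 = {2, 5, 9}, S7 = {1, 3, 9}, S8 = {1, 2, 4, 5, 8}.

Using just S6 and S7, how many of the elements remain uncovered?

Union of S6, S7 = {1, 2, 3, 5, 9}.
Not covered: 4, 6, 7, 8 — 4 elements.

4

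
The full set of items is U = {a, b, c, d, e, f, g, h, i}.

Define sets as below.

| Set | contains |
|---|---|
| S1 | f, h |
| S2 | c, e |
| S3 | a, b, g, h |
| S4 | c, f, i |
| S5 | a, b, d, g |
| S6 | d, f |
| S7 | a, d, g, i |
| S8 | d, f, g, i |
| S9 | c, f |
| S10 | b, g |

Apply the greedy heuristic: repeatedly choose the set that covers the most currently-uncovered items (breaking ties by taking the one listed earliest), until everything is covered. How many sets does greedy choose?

4

Greedy: pick S3 (covers 4 new) → pick S4 (covers 3 new) → pick S2 (covers 1 new) → pick S5 (covers 1 new). Total picks: 4.
(The true minimum cover uses only 3 sets, so greedy is not optimal here.)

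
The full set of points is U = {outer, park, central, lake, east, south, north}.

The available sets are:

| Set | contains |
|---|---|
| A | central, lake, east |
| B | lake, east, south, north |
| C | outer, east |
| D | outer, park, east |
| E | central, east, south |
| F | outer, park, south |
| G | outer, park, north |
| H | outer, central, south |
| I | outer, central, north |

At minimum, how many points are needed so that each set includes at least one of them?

2

The 2 points {outer, east} hit every set.
The sets A, F are pairwise disjoint, so any hitting set needs a separate point for each — at least 2. Hence 2 is optimal.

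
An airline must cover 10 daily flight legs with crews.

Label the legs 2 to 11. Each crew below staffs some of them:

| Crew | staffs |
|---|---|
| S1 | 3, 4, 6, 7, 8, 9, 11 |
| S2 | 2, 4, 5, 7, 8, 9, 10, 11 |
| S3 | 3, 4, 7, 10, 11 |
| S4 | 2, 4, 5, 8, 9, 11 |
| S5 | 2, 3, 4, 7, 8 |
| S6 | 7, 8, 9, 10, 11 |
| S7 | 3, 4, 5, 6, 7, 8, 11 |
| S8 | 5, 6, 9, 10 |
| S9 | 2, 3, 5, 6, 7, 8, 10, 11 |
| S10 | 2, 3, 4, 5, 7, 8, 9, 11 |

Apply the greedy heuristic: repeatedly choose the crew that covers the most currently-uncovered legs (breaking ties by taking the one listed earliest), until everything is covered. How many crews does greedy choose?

2

Greedy: pick S2 (covers 8 new) → pick S1 (covers 2 new). Total picks: 2.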